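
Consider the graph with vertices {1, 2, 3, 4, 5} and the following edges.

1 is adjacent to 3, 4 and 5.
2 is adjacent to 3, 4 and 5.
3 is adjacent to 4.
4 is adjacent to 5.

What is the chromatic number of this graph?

1, 4, 5 are mutually adjacent, so at least 3 colors are needed.
3 colors suffice: color red → {4}; color blue → {1, 2}; color green → {3, 5}. Each edge has distinct colors on its endpoints.

3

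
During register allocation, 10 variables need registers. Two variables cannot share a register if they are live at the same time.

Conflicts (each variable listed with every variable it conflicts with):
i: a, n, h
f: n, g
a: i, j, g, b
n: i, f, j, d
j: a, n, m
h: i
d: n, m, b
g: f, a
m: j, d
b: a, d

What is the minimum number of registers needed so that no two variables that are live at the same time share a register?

The cycle n-d-b-a-j-n has odd length 5, so it cannot be 2-colored; at least 3 registers are needed.
3 registers suffice: register 1 → {a, n, h, m}; register 2 → {i, j, d, g}; register 3 → {f, b}. Each listed conflict is separated.

3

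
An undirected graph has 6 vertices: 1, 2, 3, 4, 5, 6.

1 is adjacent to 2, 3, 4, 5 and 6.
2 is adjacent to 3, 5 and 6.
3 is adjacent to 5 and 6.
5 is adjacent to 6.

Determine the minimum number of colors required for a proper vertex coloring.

1, 2, 3, 5, 6 are mutually adjacent (a clique of size 5), so at least 5 colors are needed.
One proper 5-coloring: 1=a, 2=d, 3=e, 4=b, 5=b, 6=c. Each edge has distinct colors on its endpoints.

5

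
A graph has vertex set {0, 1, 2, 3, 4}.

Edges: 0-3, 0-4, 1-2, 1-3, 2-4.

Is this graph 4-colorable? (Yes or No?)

The chromatic number is 3. The cycle 1-2-4-0-3-1 has odd length 5, so it cannot be 2-colored; at least 3 colors are needed.
One proper 3-coloring: 0=b, 1=a, 2=b, 3=c, 4=a.
Since 4 ≥ 3, a proper 4-coloring certainly exists.

Yes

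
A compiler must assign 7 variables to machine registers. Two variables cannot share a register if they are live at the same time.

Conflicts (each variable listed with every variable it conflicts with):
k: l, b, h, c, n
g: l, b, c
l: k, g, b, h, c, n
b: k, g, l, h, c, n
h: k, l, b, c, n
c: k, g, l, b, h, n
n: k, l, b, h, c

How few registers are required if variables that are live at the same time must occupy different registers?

k, l, b, h, c, n are mutually in conflict, so at least 6 registers are needed.
6 registers suffice: register 1 → {l}; register 2 → {c}; register 3 → {b}; register 4 → {g, h}; register 5 → {n}; register 6 → {k}. No two conflicting variables share a register.

6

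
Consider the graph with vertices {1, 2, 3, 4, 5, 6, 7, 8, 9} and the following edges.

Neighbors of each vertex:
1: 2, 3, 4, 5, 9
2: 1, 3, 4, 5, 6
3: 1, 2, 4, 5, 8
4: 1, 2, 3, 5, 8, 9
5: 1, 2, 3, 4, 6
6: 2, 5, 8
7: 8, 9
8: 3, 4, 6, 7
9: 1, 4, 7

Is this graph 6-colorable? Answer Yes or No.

Yes

The chromatic number is 5. 1, 2, 3, 4, 5 are mutually adjacent (a clique of size 5), so at least 5 colors are needed.
5 colors suffice: color red → {4, 6, 7}; color blue → {2, 8, 9}; color green → {5}; color yellow → {3}; color purple → {1}.
Since 6 ≥ 5, a proper 6-coloring certainly exists.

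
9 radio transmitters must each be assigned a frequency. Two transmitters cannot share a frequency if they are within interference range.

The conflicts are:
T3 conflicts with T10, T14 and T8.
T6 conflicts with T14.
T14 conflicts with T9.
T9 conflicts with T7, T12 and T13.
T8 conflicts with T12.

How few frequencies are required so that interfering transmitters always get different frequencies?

The cycle T3-T8-T12-T9-T14-T3 has odd length 5, so it cannot be 2-colored; at least 3 frequencies are needed.
Using 3 frequencies: T3=1, T6=1, T10=2, T14=2, T9=1, T8=3, T7=2, T12=2, T13=2. Each listed conflict is separated.

3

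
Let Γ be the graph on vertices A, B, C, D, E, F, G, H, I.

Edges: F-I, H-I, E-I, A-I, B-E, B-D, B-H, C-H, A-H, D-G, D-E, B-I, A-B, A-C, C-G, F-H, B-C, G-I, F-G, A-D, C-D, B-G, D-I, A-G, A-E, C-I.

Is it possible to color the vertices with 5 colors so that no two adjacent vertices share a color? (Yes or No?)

No

A, B, C, D, G, I are pairwise adjacent (a clique of size 6), so at least 6 colors are needed.
So 5 colors are not enough.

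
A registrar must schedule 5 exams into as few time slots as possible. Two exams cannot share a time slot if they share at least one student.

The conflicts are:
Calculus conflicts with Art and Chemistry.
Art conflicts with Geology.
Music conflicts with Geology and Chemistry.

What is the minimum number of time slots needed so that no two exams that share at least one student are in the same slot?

The cycle Calculus-Art-Geology-Music-Chemistry-Calculus has odd length 5, so it cannot be 2-colored; at least 3 time slots are needed.
Using 3 time slots: Calculus=1, Art=2, Music=2, Geology=1, Chemistry=3. Each listed conflict is separated.

3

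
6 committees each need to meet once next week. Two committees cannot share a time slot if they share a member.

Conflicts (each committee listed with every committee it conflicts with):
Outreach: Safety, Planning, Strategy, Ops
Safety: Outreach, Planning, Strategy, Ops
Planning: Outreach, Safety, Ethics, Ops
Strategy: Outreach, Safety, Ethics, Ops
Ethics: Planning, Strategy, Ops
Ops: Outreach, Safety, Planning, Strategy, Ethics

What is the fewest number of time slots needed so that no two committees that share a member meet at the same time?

4

Outreach, Safety, Strategy, Ops are mutually in conflict, so at least 4 time slots are needed.
4 time slots suffice: Outreach=3, Safety=4, Planning=2, Strategy=2, Ethics=3, Ops=1. Every pair that conflicts lands in different time slots.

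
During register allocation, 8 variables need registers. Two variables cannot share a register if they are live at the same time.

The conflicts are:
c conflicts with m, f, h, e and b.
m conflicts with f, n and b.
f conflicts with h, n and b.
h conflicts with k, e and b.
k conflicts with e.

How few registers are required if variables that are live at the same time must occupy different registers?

c, f, h, b pairwise conflict, so at least 4 registers are needed.
4 registers suffice: c=3, m=1, f=2, h=1, k=3, n=3, e=2, b=4. Each listed conflict is separated.

4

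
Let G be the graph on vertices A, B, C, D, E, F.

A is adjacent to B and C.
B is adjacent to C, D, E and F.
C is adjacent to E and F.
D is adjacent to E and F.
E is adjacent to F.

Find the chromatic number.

4

B, C, E, F are mutually adjacent (a clique of size 4), so at least 4 colors are needed.
A valid assignment using 4 colors: A=3, B=1, C=2, D=2, E=3, F=4. Every edge joins two different colors.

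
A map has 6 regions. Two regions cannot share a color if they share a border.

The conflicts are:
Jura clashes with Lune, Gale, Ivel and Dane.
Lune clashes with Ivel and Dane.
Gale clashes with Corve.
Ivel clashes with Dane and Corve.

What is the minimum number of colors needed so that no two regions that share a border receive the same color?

Jura, Lune, Ivel, Dane all conflict with each other, so at least 4 colors are needed.
4 colors suffice: color 1 → {Jura, Corve}; color 2 → {Gale, Ivel}; color 3 → {Dane}; color 4 → {Lune}. No two conflicting regions share a color.

4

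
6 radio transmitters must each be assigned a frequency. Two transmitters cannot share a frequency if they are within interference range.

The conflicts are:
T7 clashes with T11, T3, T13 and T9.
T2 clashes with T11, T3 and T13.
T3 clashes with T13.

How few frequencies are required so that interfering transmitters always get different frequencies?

T7, T3, T13 are mutually in conflict, so at least 3 frequencies are needed.
3 frequencies suffice: T7=1, T2=1, T11=2, T3=2, T13=3, T9=2. Each listed conflict is separated.

3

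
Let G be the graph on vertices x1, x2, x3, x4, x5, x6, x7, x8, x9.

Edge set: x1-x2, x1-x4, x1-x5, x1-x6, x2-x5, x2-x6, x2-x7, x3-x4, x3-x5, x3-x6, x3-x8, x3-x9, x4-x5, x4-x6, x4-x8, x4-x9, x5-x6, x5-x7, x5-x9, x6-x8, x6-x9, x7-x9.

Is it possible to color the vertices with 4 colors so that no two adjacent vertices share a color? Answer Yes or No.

No

x3, x4, x5, x6, x9 are mutually adjacent (a clique of size 5), so at least 5 colors are needed.
So 4 colors are not enough.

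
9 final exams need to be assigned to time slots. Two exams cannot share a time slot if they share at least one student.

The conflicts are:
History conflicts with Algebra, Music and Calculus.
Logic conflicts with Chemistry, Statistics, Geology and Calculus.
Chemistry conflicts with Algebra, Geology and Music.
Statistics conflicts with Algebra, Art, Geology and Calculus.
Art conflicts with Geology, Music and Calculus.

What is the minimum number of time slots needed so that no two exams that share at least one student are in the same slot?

3

Statistics, Art, Calculus all conflict with each other, so at least 3 time slots are needed.
3 time slots suffice: time slot 1 → {History, Chemistry, Statistics}; time slot 2 → {Logic, Algebra, Art}; time slot 3 → {Geology, Music, Calculus}. Each listed conflict is separated.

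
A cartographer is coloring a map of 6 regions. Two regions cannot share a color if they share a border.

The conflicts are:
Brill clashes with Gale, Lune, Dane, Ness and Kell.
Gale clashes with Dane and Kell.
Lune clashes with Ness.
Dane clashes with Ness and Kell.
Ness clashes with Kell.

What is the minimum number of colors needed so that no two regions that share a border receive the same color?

4

Brill, Gale, Dane, Kell are mutually in conflict, so at least 4 colors are needed.
4 colors suffice: color 1 → {Brill}; color 2 → {Gale, Ness}; color 3 → {Lune, Kell}; color 4 → {Dane}. No two conflicting regions share a color.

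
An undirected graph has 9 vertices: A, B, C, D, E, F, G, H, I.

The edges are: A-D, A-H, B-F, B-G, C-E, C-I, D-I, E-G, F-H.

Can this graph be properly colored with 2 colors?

The cycle D-I-C-E-G-B-F-H-A-D has odd length 9, so it cannot be 2-colored; at least 3 colors are needed.
So 2 colors are not enough.

No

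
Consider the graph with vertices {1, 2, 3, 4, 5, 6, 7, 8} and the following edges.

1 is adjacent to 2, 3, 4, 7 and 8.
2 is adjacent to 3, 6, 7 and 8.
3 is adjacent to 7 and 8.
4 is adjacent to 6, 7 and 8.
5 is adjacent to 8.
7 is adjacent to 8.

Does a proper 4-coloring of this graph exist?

No

1, 2, 3, 7, 8 form a clique, so at least 5 colors are needed.
So 4 colors are not enough.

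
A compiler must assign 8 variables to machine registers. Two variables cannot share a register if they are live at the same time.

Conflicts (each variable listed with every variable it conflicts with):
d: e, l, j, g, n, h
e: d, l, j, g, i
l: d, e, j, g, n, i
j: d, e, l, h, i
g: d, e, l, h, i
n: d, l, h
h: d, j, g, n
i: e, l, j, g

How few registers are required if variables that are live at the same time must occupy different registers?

4

e, l, j, i all conflict with each other, so at least 4 registers are needed.
A valid assignment using 4 registers: d=2, e=4, l=1, j=3, g=3, n=3, h=1, i=2. No two conflicting variables share a register.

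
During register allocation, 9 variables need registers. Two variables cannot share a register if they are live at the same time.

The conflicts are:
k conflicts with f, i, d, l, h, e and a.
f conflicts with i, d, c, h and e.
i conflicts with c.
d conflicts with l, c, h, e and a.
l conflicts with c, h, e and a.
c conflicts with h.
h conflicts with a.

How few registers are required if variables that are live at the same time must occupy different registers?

5

k, d, l, h, a pairwise conflict, so at least 5 registers are needed.
Using 5 registers: k=1, f=3, i=2, d=2, l=3, c=1, h=4, e=4, a=5. No two conflicting variables share a register.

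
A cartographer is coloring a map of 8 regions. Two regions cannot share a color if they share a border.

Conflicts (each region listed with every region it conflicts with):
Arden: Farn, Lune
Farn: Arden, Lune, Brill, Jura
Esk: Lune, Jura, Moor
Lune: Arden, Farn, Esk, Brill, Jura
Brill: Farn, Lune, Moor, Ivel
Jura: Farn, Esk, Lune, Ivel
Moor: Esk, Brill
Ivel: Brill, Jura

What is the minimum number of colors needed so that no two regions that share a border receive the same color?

Farn, Lune, Brill pairwise conflict, so at least 3 colors are needed.
3 colors suffice: color 1 → {Lune, Moor, Ivel}; color 2 → {Farn, Esk}; color 3 → {Arden, Brill, Jura}. Every pair that conflicts lands in different colors.

3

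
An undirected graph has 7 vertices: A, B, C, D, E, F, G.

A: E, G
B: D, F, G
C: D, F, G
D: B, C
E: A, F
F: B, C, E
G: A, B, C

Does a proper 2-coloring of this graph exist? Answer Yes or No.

No

The cycle C-G-A-E-F-C has odd length 5, so it cannot be 2-colored; at least 3 colors are needed.
So 2 colors are not enough.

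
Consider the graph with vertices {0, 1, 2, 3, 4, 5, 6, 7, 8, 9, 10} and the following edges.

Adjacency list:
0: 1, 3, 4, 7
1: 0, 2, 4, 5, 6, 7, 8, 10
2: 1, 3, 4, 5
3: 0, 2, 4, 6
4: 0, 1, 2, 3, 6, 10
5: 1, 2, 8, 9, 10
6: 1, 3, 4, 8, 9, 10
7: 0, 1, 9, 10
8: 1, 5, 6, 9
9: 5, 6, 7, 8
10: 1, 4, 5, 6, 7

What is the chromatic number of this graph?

1, 4, 6, 10 are pairwise adjacent (a clique of size 4), so at least 4 colors are needed.
4 colors suffice: color red → {1, 3, 9}; color blue → {5, 6, 7}; color green → {4, 8}; color yellow → {0, 2, 10}. Each edge has distinct colors on its endpoints.

4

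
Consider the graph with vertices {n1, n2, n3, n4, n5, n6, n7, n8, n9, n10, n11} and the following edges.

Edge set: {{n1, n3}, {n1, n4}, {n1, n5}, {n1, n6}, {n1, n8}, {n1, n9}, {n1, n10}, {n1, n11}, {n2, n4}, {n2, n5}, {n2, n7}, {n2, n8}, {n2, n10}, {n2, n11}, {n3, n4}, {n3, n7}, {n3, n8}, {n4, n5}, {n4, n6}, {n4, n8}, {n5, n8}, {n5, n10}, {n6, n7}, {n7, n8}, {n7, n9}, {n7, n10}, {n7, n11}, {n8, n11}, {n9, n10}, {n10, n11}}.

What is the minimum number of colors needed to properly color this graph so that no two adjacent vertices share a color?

n2, n4, n5, n8 are pairwise adjacent (a clique of size 4), so at least 4 colors are needed.
4 colors suffice: color 1 → {n1, n2}; color 2 → {n6, n8, n10}; color 3 → {n4, n7}; color 4 → {n3, n5, n9, n11}. Every edge joins two different colors.

4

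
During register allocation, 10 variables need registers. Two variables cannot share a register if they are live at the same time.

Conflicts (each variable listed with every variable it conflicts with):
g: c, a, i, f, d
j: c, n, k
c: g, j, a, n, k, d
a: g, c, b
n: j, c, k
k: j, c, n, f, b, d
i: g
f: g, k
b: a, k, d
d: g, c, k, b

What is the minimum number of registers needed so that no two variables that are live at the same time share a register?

4

j, c, n, k all conflict with each other, so at least 4 registers are needed.
Using 4 registers: g=2, j=3, c=1, a=3, n=4, k=2, i=1, f=1, b=1, d=3. No two conflicting variables share a register.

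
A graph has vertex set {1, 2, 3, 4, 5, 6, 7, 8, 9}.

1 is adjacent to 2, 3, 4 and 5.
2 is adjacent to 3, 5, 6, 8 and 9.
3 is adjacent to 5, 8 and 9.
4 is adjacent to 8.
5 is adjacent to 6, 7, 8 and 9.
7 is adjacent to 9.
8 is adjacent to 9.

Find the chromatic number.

5

2, 3, 5, 8, 9 are mutually adjacent (a clique of size 5), so at least 5 colors are needed.
A valid assignment using 5 colors: 1=c, 2=b, 3=d, 4=a, 5=a, 6=c, 7=b, 8=e, 9=c. No two adjacent vertices share a color.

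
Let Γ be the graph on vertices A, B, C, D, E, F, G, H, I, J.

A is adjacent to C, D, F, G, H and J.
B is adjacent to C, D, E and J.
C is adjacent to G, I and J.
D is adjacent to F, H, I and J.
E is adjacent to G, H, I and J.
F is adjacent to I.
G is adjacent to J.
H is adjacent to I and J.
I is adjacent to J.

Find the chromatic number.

D, H, I, J are mutually adjacent (a clique of size 4), so at least 4 colors are needed.
4 colors suffice: color red → {F, J}; color blue → {A, B, I}; color green → {C, D, E}; color yellow → {G, H}. Every edge joins two different colors.

4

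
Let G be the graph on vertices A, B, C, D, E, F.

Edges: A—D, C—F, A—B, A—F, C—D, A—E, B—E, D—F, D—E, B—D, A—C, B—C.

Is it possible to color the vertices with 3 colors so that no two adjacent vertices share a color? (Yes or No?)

No

A, B, D, E are mutually adjacent (a clique of size 4), so at least 4 colors are needed.
So 3 colors are not enough.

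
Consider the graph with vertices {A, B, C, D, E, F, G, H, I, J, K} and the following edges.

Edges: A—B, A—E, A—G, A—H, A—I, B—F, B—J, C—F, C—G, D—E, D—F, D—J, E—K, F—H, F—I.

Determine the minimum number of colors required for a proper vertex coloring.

The cycle A-E-D-F-I-A has odd length 5, so it cannot be 2-colored; at least 3 colors are needed.
3 colors suffice: color red → {A, F, J, K}; color blue → {B, C, D, H, I}; color green → {E, G}. Every edge joins two different colors.

3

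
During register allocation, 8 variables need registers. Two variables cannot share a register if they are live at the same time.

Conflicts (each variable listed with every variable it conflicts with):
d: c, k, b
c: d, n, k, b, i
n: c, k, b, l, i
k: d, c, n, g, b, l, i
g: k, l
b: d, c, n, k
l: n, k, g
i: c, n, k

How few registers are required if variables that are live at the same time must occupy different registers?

c, n, k, b all conflict with each other, so at least 4 registers are needed.
4 registers suffice: register 1 → {k}; register 2 → {d, n, g}; register 3 → {c, l}; register 4 → {b, i}. No two conflicting variables share a register.

4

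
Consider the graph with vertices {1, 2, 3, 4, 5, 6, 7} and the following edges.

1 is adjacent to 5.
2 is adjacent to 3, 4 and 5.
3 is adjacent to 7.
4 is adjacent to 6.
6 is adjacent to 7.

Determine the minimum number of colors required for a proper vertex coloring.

3

The cycle 6-4-2-3-7-6 has odd length 5, so it cannot be 2-colored; at least 3 colors are needed.
3 colors suffice: color a → {1, 2, 6}; color b → {4, 5, 7}; color c → {3}. Each edge has distinct colors on its endpoints.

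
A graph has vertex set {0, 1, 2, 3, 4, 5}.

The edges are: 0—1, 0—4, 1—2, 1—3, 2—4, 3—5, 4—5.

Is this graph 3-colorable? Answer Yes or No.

Yes

The chromatic number is 3. The cycle 5-4-0-1-3-5 has odd length 5, so it cannot be 2-colored; at least 3 colors are needed.
A valid assignment using 3 colors: 0=blue, 1=red, 2=blue, 3=blue, 4=red, 5=green.
That is already a proper 3-coloring.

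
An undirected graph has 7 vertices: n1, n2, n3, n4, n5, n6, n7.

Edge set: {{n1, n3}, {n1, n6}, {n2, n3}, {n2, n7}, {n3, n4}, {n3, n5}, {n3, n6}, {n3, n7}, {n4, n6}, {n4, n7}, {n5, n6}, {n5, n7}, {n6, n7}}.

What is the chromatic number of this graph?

n3, n5, n6, n7 form a clique, so at least 4 colors are needed.
4 colors suffice: color 1 → {n3}; color 2 → {n2, n6}; color 3 → {n1, n7}; color 4 → {n4, n5}. No two adjacent vertices share a color.

4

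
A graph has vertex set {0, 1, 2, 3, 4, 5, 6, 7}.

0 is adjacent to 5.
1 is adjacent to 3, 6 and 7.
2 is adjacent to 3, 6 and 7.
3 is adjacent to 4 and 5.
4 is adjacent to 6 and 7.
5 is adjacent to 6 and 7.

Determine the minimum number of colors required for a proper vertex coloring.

2

2 and 6 are adjacent, so at least 2 colors are needed.
2 colors suffice: color a → {1, 2, 4, 5}; color b → {0, 3, 6, 7}. Each edge has distinct colors on its endpoints.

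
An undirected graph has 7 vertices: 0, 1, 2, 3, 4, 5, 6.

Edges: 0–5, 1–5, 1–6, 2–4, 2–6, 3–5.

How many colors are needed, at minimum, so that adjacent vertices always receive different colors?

2

2 and 4 are adjacent, so at least 2 colors are needed.
2 colors suffice: 0=b, 1=b, 2=b, 3=b, 4=a, 5=a, 6=a. No two adjacent vertices share a color.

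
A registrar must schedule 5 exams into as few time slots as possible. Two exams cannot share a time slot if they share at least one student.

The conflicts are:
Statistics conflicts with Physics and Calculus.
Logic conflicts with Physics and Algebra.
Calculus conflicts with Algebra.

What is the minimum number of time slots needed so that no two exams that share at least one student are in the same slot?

3

The cycle Logic-Algebra-Calculus-Statistics-Physics-Logic has odd length 5, so it cannot be 2-colored; at least 3 time slots are needed.
3 time slots suffice: Statistics=2, Logic=3, Physics=1, Calculus=1, Algebra=2. Each listed conflict is separated.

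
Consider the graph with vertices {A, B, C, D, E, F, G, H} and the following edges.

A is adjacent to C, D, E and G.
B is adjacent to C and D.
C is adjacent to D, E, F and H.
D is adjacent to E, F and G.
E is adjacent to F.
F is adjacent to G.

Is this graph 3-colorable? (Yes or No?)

C, D, E, F form a clique, so at least 4 colors are needed.
So 3 colors are not enough.

No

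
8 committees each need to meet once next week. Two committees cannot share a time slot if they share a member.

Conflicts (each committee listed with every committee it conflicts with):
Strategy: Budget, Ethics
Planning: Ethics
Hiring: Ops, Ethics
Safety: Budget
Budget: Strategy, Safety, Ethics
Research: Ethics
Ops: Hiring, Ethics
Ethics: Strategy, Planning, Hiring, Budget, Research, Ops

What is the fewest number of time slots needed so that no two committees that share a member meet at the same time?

3

Strategy, Budget, Ethics pairwise conflict, so at least 3 time slots are needed.
3 time slots suffice: Strategy=3, Planning=2, Hiring=3, Safety=1, Budget=2, Research=2, Ops=2, Ethics=1. Every pair that conflicts lands in different time slots.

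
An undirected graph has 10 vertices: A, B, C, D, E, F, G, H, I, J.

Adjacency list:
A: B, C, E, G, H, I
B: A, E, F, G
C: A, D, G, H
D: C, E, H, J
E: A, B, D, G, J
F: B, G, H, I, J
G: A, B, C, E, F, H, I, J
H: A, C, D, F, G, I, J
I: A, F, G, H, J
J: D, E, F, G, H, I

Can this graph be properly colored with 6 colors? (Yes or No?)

Yes

The chromatic number is 5. F, G, H, I, J are pairwise adjacent (a clique of size 5), so at least 5 colors are needed.
5 colors suffice: color 1 → {D, G}; color 2 → {E, H}; color 3 → {A, J}; color 4 → {B, C, I}; color 5 → {F}.
Since 6 ≥ 5, a proper 6-coloring certainly exists.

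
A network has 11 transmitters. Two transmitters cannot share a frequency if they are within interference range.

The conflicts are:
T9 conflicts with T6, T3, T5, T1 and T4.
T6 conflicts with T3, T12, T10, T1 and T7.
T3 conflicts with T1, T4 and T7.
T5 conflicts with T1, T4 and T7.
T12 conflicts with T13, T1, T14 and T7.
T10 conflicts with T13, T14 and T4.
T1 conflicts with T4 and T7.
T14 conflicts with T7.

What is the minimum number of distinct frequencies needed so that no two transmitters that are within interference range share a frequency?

T6, T3, T1, T7 pairwise conflict, so at least 4 frequencies are needed.
4 frequencies suffice: frequency 1 → {T10, T1}; frequency 2 → {T9, T13, T7}; frequency 3 → {T6, T14, T4}; frequency 4 → {T3, T5, T12}. Each listed conflict is separated.

4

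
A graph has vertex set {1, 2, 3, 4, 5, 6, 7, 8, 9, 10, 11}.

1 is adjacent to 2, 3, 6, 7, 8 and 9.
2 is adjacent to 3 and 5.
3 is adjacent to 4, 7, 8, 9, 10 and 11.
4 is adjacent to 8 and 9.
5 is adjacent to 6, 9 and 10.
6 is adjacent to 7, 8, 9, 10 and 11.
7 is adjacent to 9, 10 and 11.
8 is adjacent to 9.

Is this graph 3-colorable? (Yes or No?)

No

1, 6, 8, 9 are mutually adjacent (a clique of size 4), so at least 4 colors are needed.
So 3 colors are not enough.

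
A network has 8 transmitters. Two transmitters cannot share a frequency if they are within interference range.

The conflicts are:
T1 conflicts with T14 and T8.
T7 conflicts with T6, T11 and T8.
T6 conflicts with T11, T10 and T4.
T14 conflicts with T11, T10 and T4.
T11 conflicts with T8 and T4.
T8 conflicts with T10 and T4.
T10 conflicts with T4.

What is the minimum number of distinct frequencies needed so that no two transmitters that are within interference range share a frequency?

3

T14, T10, T4 all conflict with each other, so at least 3 frequencies are needed.
3 frequencies suffice: frequency 1 → {T1, T7, T4}; frequency 2 → {T6, T14, T8}; frequency 3 → {T11, T10}. Every pair that conflicts lands in different frequencies.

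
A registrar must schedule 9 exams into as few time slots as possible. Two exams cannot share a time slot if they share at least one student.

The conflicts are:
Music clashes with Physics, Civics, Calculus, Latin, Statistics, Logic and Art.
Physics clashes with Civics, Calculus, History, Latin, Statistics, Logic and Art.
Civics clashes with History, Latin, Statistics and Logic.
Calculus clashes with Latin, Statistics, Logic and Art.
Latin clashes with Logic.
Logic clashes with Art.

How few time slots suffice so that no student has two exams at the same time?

Music, Physics, Calculus, Logic, Art all conflict with each other, so at least 5 time slots are needed.
5 time slots suffice: time slot 1 → {Physics}; time slot 2 → {Music, History}; time slot 3 → {Civics, Calculus}; time slot 4 → {Statistics, Logic}; time slot 5 → {Latin, Art}. Every pair that conflicts lands in different time slots.

5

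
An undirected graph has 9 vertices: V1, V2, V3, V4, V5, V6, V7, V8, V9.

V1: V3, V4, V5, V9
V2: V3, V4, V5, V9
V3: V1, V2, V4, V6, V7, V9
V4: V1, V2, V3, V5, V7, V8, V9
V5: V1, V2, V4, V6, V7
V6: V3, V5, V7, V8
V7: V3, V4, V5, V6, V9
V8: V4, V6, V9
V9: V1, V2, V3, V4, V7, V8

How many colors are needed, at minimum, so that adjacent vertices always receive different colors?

V2, V3, V4, V9 are pairwise adjacent (a clique of size 4), so at least 4 colors are needed.
4 colors suffice: color 1 → {V4, V6}; color 2 → {V3, V5, V8}; color 3 → {V9}; color 4 → {V1, V2, V7}. Every edge joins two different colors.

4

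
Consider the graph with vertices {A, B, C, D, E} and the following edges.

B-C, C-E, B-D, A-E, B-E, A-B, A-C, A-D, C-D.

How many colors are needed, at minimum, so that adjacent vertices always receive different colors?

4

A, B, C, E form a clique, so at least 4 colors are needed.
4 colors suffice: color 1 → {B}; color 2 → {A}; color 3 → {C}; color 4 → {D, E}. Each edge has distinct colors on its endpoints.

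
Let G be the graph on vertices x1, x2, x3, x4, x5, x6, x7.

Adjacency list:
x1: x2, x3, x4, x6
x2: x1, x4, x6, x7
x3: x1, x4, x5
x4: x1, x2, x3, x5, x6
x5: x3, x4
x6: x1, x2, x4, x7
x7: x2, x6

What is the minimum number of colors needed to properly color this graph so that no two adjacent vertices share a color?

4

x1, x2, x4, x6 are mutually adjacent (a clique of size 4), so at least 4 colors are needed.
A valid assignment using 4 colors: x1=2, x2=3, x3=3, x4=1, x5=2, x6=4, x7=1. No two adjacent vertices share a color.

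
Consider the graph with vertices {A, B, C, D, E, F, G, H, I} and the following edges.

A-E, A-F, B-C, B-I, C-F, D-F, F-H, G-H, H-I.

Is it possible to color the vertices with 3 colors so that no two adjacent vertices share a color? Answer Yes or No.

The chromatic number is 3. The cycle C-F-H-I-B-C has odd length 5, so it cannot be 2-colored; at least 3 colors are needed.
3 colors suffice: color red → {B, E, F, G}; color blue → {A, C, D, H}; color green → {I}.
That is already a proper 3-coloring.

Yes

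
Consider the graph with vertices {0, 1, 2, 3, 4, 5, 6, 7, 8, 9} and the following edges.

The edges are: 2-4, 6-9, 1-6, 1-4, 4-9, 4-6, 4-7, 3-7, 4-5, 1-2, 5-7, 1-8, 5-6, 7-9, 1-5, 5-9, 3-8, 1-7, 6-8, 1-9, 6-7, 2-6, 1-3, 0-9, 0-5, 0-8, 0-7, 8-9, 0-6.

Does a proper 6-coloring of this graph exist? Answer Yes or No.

The chromatic number is 6. 1, 4, 5, 6, 7, 9 are mutually adjacent (a clique of size 6), so at least 6 colors are needed.
One proper 6-coloring: 0=red, 1=red, 2=green, 3=blue, 4=orange, 5=purple, 6=blue, 7=green, 8=green, 9=yellow.
That is already a proper 6-coloring.

Yes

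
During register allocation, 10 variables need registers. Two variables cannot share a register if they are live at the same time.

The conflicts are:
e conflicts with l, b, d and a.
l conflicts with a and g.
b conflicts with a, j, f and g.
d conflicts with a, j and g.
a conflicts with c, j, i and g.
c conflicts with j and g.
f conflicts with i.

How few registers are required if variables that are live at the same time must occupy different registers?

3

e, b, a all conflict with each other, so at least 3 registers are needed.
3 registers suffice: e=3, l=2, b=2, d=2, a=1, c=2, j=3, f=1, i=2, g=3. No two conflicting variables share a register.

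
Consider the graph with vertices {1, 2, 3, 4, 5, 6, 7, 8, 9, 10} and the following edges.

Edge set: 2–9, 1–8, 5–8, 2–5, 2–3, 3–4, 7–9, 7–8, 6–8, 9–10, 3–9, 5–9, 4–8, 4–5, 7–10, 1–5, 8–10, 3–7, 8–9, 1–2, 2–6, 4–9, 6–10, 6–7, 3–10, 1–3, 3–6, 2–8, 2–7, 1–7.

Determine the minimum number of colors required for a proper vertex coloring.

6, 7, 8, 10 are pairwise adjacent (a clique of size 4), so at least 4 colors are needed.
One proper 4-coloring: 1=blue, 2=yellow, 3=red, 4=yellow, 5=green, 6=blue, 7=green, 8=red, 9=blue, 10=yellow. Every edge joins two different colors.

4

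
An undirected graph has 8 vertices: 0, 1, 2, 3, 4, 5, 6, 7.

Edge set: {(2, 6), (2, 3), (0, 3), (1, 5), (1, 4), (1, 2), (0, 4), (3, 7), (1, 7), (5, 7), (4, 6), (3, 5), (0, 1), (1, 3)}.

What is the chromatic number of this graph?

4

1, 3, 5, 7 are pairwise adjacent (a clique of size 4), so at least 4 colors are needed.
4 colors suffice: color red → {1, 6}; color blue → {3, 4}; color green → {0, 2, 5}; color yellow → {7}. Every edge joins two different colors.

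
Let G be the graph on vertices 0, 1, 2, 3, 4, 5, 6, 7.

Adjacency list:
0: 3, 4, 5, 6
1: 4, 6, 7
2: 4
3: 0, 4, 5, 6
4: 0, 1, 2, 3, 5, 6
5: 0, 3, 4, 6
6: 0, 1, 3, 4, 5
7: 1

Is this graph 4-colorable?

No

0, 3, 4, 5, 6 form a clique, so at least 5 colors are needed.
So 4 colors are not enough.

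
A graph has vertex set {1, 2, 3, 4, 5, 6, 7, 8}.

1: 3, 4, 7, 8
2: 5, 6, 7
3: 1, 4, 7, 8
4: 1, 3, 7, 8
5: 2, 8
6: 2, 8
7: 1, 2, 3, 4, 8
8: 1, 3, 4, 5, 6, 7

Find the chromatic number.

1, 3, 4, 7, 8 form a clique, so at least 5 colors are needed.
One proper 5-coloring: 1=purple, 2=red, 3=green, 4=yellow, 5=blue, 6=blue, 7=blue, 8=red. Every edge joins two different colors.

5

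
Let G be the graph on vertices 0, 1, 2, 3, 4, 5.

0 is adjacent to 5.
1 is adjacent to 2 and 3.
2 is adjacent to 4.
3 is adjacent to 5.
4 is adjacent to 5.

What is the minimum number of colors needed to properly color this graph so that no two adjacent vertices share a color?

3

The cycle 1-2-4-5-3-1 has odd length 5, so it cannot be 2-colored; at least 3 colors are needed.
A valid assignment using 3 colors: 0=b, 1=b, 2=a, 3=c, 4=b, 5=a. Every edge joins two different colors.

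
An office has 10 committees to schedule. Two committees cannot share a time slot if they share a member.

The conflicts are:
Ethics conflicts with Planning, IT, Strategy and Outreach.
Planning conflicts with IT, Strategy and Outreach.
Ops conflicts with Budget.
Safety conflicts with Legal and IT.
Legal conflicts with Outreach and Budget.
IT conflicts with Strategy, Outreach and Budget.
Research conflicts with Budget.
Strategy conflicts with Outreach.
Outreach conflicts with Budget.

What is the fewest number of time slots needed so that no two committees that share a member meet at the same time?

Ethics, Planning, IT, Strategy, Outreach are mutually in conflict, so at least 5 time slots are needed.
5 time slots suffice: time slot 1 → {Ops, Legal, IT, Research}; time slot 2 → {Safety, Outreach}; time slot 3 → {Planning, Budget}; time slot 4 → {Strategy}; time slot 5 → {Ethics}. Every pair that conflicts lands in different time slots.

5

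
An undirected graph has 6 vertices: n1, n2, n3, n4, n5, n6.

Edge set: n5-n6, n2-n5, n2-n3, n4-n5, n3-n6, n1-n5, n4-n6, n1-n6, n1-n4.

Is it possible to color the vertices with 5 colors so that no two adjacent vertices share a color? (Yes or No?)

Yes

The chromatic number is 4. n1, n4, n5, n6 are mutually adjacent (a clique of size 4), so at least 4 colors are needed.
4 colors suffice: color 1 → {n2, n6}; color 2 → {n3, n5}; color 3 → {n1}; color 4 → {n4}.
Since 5 ≥ 4, a proper 5-coloring certainly exists.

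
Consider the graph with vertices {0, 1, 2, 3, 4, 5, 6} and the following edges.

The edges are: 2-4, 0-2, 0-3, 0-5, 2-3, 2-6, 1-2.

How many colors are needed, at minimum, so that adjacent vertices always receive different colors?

3

0, 2, 3 are pairwise adjacent, so at least 3 colors are needed.
3 colors suffice: color a → {2, 5}; color b → {0, 1, 4, 6}; color c → {3}. Every edge joins two different colors.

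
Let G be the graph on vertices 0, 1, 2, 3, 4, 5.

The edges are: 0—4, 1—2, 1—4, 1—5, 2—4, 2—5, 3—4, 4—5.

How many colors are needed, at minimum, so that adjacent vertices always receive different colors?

1, 2, 4, 5 are pairwise adjacent (a clique of size 4), so at least 4 colors are needed.
4 colors suffice: color a → {4}; color b → {0, 1, 3}; color c → {2}; color d → {5}. Each edge has distinct colors on its endpoints.

4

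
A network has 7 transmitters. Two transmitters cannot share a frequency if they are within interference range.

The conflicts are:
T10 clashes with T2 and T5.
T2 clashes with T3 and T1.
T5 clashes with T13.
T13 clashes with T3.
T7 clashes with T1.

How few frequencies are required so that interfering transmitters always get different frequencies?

3

The cycle T13-T3-T2-T10-T5-T13 has odd length 5, so it cannot be 2-colored; at least 3 frequencies are needed.
3 frequencies suffice: frequency 1 → {T2, T5, T7}; frequency 2 → {T10, T3, T1}; frequency 3 → {T13}. No two conflicting transmitters share a frequency.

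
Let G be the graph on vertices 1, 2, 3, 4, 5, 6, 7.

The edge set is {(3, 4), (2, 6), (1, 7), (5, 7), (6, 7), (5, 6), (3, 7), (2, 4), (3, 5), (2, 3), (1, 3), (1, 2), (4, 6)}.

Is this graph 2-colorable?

5, 6, 7 are mutually adjacent, so at least 3 colors are needed.
So 2 colors are not enough.

No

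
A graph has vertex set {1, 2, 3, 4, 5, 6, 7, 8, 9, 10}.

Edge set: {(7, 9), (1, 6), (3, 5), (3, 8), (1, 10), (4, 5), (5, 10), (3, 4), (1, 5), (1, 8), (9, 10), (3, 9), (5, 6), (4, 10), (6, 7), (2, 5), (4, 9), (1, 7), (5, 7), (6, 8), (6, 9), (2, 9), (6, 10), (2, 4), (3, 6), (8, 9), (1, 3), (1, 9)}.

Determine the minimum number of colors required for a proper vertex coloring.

5

1, 3, 6, 8, 9 form a clique, so at least 5 colors are needed.
5 colors suffice: color a → {5, 9}; color b → {4, 6}; color c → {1, 2}; color d → {3, 7, 10}; color e → {8}. Every edge joins two different colors.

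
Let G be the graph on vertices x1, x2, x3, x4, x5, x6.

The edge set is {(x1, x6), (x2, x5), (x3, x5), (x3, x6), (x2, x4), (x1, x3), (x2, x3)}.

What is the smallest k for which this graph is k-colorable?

x2, x3, x5 are mutually adjacent, so at least 3 colors are needed.
3 colors suffice: color 1 → {x3, x4}; color 2 → {x2, x6}; color 3 → {x1, x5}. Every edge joins two different colors.

3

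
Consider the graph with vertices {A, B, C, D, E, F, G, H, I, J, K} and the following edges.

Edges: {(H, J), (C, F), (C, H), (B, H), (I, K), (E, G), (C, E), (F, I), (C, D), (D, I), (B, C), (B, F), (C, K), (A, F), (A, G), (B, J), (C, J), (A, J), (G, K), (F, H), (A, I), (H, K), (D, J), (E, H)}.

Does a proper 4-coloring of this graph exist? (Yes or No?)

The chromatic number is 4. B, C, H, J form a clique, so at least 4 colors are needed.
4 colors suffice: A=2, B=4, C=1, D=2, E=3, F=3, G=1, H=2, I=1, J=3, K=3.
That is already a proper 4-coloring.

Yes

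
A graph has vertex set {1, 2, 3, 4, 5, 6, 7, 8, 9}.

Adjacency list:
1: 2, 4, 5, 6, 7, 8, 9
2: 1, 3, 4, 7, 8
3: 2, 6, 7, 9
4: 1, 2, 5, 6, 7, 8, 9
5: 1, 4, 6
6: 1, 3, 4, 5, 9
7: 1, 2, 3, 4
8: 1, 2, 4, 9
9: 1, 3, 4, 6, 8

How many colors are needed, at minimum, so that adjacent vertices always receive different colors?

1, 4, 8, 9 are mutually adjacent (a clique of size 4), so at least 4 colors are needed.
4 colors suffice: color red → {3, 4}; color blue → {1}; color green → {2, 5, 9}; color yellow → {6, 7, 8}. Every edge joins two different colors.

4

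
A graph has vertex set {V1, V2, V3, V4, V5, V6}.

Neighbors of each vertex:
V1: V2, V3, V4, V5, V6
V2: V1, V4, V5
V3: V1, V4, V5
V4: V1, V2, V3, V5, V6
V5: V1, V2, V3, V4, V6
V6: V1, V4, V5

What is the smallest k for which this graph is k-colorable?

V1, V3, V4, V5 are pairwise adjacent (a clique of size 4), so at least 4 colors are needed.
4 colors suffice: color 1 → {V1}; color 2 → {V4}; color 3 → {V5}; color 4 → {V2, V3, V6}. No two adjacent vertices share a color.

4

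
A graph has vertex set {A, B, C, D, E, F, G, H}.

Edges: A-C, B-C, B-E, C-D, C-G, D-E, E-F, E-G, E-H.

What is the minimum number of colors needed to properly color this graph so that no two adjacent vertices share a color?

2

E and G are adjacent, so at least 2 colors are needed.
A valid assignment using 2 colors: A=blue, B=blue, C=red, D=blue, E=red, F=blue, G=blue, H=blue. No two adjacent vertices share a color.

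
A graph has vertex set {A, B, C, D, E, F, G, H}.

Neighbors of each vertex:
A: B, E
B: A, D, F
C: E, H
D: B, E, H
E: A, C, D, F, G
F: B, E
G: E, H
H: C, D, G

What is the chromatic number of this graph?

E and F are adjacent, so at least 2 colors are needed.
2 colors suffice: color red → {B, E, H}; color blue → {A, C, D, F, G}. No two adjacent vertices share a color.

2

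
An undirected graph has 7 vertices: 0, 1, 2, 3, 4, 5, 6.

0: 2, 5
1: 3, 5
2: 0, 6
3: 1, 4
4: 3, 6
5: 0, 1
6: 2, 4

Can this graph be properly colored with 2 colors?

No

The cycle 0-5-1-3-4-6-2-0 has odd length 7, so it cannot be 2-colored; at least 3 colors are needed.
So 2 colors are not enough.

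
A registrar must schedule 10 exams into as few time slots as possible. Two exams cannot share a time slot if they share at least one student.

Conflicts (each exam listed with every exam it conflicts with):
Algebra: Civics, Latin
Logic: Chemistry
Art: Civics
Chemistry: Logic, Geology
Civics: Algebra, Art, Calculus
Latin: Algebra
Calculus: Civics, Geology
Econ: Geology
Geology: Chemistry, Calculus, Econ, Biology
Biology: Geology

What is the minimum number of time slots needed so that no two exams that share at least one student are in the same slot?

Art and Civics conflict, so at least 2 time slots are needed.
2 time slots suffice: time slot 1 → {Logic, Civics, Latin, Geology}; time slot 2 → {Algebra, Art, Chemistry, Calculus, Econ, Biology}. No two conflicting exams share a time slot.

2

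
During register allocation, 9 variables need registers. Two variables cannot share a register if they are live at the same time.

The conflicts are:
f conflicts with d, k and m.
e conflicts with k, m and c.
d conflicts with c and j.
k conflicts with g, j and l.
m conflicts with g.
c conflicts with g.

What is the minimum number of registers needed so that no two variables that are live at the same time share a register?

The cycle g-c-d-f-k-g has odd length 5, so it cannot be 2-colored; at least 3 registers are needed.
3 registers suffice: register 1 → {d, k, m}; register 2 → {f, c, j, l}; register 3 → {e, g}. Each listed conflict is separated.

3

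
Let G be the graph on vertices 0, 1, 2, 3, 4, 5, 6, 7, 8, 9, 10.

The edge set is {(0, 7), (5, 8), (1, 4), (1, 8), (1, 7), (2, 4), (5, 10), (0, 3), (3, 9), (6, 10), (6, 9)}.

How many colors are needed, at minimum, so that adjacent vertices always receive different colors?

The cycle 6-10-5-8-1-7-0-3-9-6 has odd length 9, so it cannot be 2-colored; at least 3 colors are needed.
One proper 3-coloring: 0=a, 1=a, 2=a, 3=b, 4=b, 5=c, 6=b, 7=b, 8=b, 9=a, 10=a. Each edge has distinct colors on its endpoints.

3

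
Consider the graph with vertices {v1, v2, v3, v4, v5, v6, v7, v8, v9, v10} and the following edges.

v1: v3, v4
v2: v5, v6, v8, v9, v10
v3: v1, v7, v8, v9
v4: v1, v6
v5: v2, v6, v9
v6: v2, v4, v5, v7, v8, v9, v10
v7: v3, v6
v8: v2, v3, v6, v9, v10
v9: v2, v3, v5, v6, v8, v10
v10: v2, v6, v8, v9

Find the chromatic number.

5

v2, v6, v8, v9, v10 form a clique, so at least 5 colors are needed.
5 colors suffice: color R → {v3, v6}; color B → {v4, v7, v9}; color G → {v1, v5, v8}; color Y → {v2}; color P → {v10}. Every edge joins two different colors.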